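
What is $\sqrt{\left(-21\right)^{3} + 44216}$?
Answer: $\sqrt{34955} \approx 186.96$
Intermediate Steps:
$\sqrt{\left(-21\right)^{3} + 44216} = \sqrt{-9261 + 44216} = \sqrt{34955}$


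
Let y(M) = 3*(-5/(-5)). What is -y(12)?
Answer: -3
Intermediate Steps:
y(M) = 3 (y(M) = 3*(-5*(-⅕)) = 3*1 = 3)
-y(12) = -1*3 = -3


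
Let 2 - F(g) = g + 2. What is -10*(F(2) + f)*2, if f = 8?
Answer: -120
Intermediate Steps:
F(g) = -g (F(g) = 2 - (g + 2) = 2 - (2 + g) = 2 + (-2 - g) = -g)
-10*(F(2) + f)*2 = -10*(-1*2 + 8)*2 = -10*(-2 + 8)*2 = -60*2 = -10*12 = -120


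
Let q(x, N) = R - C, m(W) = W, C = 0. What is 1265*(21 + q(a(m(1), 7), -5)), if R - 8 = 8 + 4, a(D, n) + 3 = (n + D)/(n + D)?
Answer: 51865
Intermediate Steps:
a(D, n) = -2 (a(D, n) = -3 + (n + D)/(n + D) = -3 + (D + n)/(D + n) = -3 + 1 = -2)
R = 20 (R = 8 + (8 + 4) = 8 + 12 = 20)
q(x, N) = 20 (q(x, N) = 20 - 1*0 = 20 + 0 = 20)
1265*(21 + q(a(m(1), 7), -5)) = 1265*(21 + 20) = 1265*41 = 51865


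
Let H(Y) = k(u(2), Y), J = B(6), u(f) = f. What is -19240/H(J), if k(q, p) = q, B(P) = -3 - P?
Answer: -9620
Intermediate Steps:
J = -9 (J = -3 - 1*6 = -3 - 6 = -9)
H(Y) = 2
-19240/H(J) = -19240/2 = -19240*½ = -9620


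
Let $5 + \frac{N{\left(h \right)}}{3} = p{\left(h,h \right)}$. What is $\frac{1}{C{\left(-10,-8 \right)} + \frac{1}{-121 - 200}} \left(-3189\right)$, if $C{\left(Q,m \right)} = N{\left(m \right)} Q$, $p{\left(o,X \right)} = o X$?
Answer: $\frac{1023669}{568171} \approx 1.8017$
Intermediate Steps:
$p{\left(o,X \right)} = X o$
$N{\left(h \right)} = -15 + 3 h^{2}$ ($N{\left(h \right)} = -15 + 3 h h = -15 + 3 h^{2}$)
$C{\left(Q,m \right)} = Q \left(-15 + 3 m^{2}\right)$ ($C{\left(Q,m \right)} = \left(-15 + 3 m^{2}\right) Q = Q \left(-15 + 3 m^{2}\right)$)
$\frac{1}{C{\left(-10,-8 \right)} + \frac{1}{-121 - 200}} \left(-3189\right) = \frac{1}{3 \left(-10\right) \left(-5 + \left(-8\right)^{2}\right) + \frac{1}{-121 - 200}} \left(-3189\right) = \frac{1}{3 \left(-10\right) \left(-5 + 64\right) + \frac{1}{-321}} \left(-3189\right) = \frac{1}{3 \left(-10\right) 59 - \frac{1}{321}} \left(-3189\right) = \frac{1}{-1770 - \frac{1}{321}} \left(-3189\right) = \frac{1}{- \frac{568171}{321}} \left(-3189\right) = \left(- \frac{321}{568171}\right) \left(-3189\right) = \frac{1023669}{568171}$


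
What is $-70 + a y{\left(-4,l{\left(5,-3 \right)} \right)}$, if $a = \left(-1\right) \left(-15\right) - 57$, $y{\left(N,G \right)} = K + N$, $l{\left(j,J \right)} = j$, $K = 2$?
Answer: $14$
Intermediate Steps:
$y{\left(N,G \right)} = 2 + N$
$a = -42$ ($a = 15 - 57 = -42$)
$-70 + a y{\left(-4,l{\left(5,-3 \right)} \right)} = -70 - 42 \left(2 - 4\right) = -70 - -84 = -70 + 84 = 14$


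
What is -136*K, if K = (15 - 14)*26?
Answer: -3536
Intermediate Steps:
K = 26 (K = 1*26 = 26)
-136*K = -136*26 = -3536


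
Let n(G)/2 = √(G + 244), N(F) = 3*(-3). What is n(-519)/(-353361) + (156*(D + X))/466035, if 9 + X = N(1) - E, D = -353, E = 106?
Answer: -24804/155345 - 10*I*√11/353361 ≈ -0.15967 - 9.3859e-5*I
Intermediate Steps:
N(F) = -9
X = -124 (X = -9 + (-9 - 1*106) = -9 + (-9 - 106) = -9 - 115 = -124)
n(G) = 2*√(244 + G) (n(G) = 2*√(G + 244) = 2*√(244 + G))
n(-519)/(-353361) + (156*(D + X))/466035 = (2*√(244 - 519))/(-353361) + (156*(-353 - 124))/466035 = (2*√(-275))*(-1/353361) + (156*(-477))*(1/466035) = (2*(5*I*√11))*(-1/353361) - 74412*1/466035 = (10*I*√11)*(-1/353361) - 24804/155345 = -10*I*√11/353361 - 24804/155345 = -24804/155345 - 10*I*√11/353361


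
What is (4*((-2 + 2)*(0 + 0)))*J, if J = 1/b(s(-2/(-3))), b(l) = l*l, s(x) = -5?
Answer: 0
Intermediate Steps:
b(l) = l²
J = 1/25 (J = 1/((-5)²) = 1/25 ≈ 0.040000)
(4*((-2 + 2)*(0 + 0)))*J = (4*((-2 + 2)*(0 + 0)))*(1/25) = (4*(0*0))*(1/25) = (4*0)*(1/25) = 0*(1/25) = 0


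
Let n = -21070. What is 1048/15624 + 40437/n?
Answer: -10887613/5878530 ≈ -1.8521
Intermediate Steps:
1048/15624 + 40437/n = 1048/15624 + 40437/(-21070) = 1048*(1/15624) + 40437*(-1/21070) = 131/1953 - 40437/21070 = -10887613/5878530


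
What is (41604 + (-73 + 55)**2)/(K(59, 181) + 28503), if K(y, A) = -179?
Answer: 10482/7081 ≈ 1.4803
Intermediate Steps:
(41604 + (-73 + 55)**2)/(K(59, 181) + 28503) = (41604 + (-73 + 55)**2)/(-179 + 28503) = (41604 + (-18)**2)/28324 = (41604 + 324)*(1/28324) = 41928*(1/28324) = 10482/7081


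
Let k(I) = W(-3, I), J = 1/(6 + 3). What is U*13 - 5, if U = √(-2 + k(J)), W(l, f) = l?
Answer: -5 + 13*I*√5 ≈ -5.0 + 29.069*I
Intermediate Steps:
J = ⅑ (J = 1/9 = ⅑ ≈ 0.11111)
k(I) = -3
U = I*√5 (U = √(-2 - 3) = √(-5) = I*√5 ≈ 2.2361*I)
U*13 - 5 = (I*√5)*13 - 5 = 13*I*√5 - 5 = -5 + 13*I*√5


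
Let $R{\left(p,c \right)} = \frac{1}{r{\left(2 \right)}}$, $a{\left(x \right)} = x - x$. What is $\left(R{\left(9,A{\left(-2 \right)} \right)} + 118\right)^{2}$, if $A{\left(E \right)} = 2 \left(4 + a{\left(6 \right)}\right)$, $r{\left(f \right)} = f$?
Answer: $\frac{56169}{4} \approx 14042.0$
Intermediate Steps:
$a{\left(x \right)} = 0$
$A{\left(E \right)} = 8$ ($A{\left(E \right)} = 2 \left(4 + 0\right) = 2 \cdot 4 = 8$)
$R{\left(p,c \right)} = \frac{1}{2}$
$\left(R{\left(9,A{\left(-2 \right)} \right)} + 118\right)^{2} = \left(\frac{1}{2} + 118\right)^{2} = \left(\frac{237}{2}\right)^{2} = \frac{56169}{4}$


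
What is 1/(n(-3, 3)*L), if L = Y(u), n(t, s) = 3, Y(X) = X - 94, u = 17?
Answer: -1/231 ≈ -0.0043290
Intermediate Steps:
Y(X) = -94 + X
L = -77 (L = -94 + 17 = -77)
1/(n(-3, 3)*L) = 1/(3*(-77)) = 1/(-231) = -1/231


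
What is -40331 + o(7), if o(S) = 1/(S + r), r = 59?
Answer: -2661845/66 ≈ -40331.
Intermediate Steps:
o(S) = 1/(59 + S) (o(S) = 1/(S + 59) = 1/(59 + S))
-40331 + o(7) = -40331 + 1/(59 + 7) = -40331 + 1/66 = -2661845/66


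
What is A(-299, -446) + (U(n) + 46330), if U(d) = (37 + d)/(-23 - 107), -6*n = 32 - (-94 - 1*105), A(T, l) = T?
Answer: 11968063/260 ≈ 46031.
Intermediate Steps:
n = -77/2 (n = -(32 - (-94 - 1*105))/6 = -(32 - (-94 - 105))/6 = -(32 - 1*(-199))/6 = -(32 + 199)/6 = -1/6*231 = -77/2 ≈ -38.500)
U(d) = -37/130 - d/130 (U(d) = (37 + d)/(-130) = (37 + d)*(-1/130) = -37/130 - d/130)
A(-299, -446) + (U(n) + 46330) = -299 + ((-37/130 - 1/130*(-77/2)) + 46330) = -299 + ((-37/130 + 77/260) + 46330) = -299 + (3/260 + 46330) = -299 + 12045803/260 = 11968063/260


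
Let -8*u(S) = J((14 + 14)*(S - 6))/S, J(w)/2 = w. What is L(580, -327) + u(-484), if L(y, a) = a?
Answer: -80849/242 ≈ -334.09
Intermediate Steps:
J(w) = 2*w
u(S) = -(-336 + 56*S)/(8*S) (u(S) = -2*((14 + 14)*(S - 6))/(8*S) = -2*(28*(-6 + S))/(8*S) = -2*(-168 + 28*S)/(8*S) = -(-336 + 56*S)/(8*S))
L(580, -327) + u(-484) = -327 + (-7 + 42/(-484)) = -327 + (-7 + 42*(-1/484)) = -327 + (-7 - 21/242) = -327 - 1715/242 = -80849/242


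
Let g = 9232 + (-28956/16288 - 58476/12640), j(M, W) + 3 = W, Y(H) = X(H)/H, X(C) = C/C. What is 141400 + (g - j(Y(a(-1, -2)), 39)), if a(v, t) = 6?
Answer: 60553582441/402110 ≈ 1.5059e+5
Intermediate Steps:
X(C) = 1
Y(H) = 1/H
j(M, W) = -3 + W
g = 3709704401/402110 (g = 9232 + (-28956*1/16288 - 58476*1/12640) = 9232 + (-7239/4072 - 14619/3160) = 9232 - 2575119/402110 = 3709704401/402110 ≈ 9225.6)
141400 + (g - j(Y(a(-1, -2)), 39)) = 141400 + (3709704401/402110 - (-3 + 39)) = 141400 + (3709704401/402110 - 1*36) = 141400 + (3709704401/402110 - 36) = 141400 + 3695228441/402110 = 60553582441/402110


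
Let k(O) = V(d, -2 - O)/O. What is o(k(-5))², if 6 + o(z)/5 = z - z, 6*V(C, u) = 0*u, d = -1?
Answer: 900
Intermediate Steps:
V(C, u) = 0 (V(C, u) = (0*u)/6 = (⅙)*0 = 0)
k(O) = 0 (k(O) = 0/O = 0)
o(z) = -30 (o(z) = -30 + 5*(z - z) = -30 + 5*0 = -30 + 0 = -30)
o(k(-5))² = (-30)² = 900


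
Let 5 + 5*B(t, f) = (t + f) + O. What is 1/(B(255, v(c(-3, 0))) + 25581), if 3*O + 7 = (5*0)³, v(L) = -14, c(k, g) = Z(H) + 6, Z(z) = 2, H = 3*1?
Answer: 15/384416 ≈ 3.9020e-5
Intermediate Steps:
H = 3
c(k, g) = 8 (c(k, g) = 2 + 6 = 8)
O = -7/3 (O = -7/3 + (5*0)³/3 = -7/3 + (⅓)*0³ = -7/3 + (⅓)*0 = -7/3 + 0 = -7/3 ≈ -2.3333)
B(t, f) = -22/15 + f/5 + t/5 (B(t, f) = -1 + ((t + f) - 7/3)/5 = -1 + ((f + t) - 7/3)/5 = -1 + (-7/3 + f + t)/5 = -1 + (-7/15 + f/5 + t/5) = -22/15 + f/5 + t/5)
1/(B(255, v(c(-3, 0))) + 25581) = 1/((-22/15 + (⅕)*(-14) + (⅕)*255) + 25581) = 1/((-22/15 - 14/5 + 51) + 25581) = 1/(701/15 + 25581) = 1/(384416/15) = 15/384416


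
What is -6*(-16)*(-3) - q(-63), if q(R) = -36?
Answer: -252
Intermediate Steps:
-6*(-16)*(-3) - q(-63) = -6*(-16)*(-3) - 1*(-36) = 96*(-3) + 36 = -288 + 36 = -252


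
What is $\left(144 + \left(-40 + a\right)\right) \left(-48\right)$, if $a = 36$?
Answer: $-6720$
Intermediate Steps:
$\left(144 + \left(-40 + a\right)\right) \left(-48\right) = \left(144 + \left(-40 + 36\right)\right) \left(-48\right) = \left(144 - 4\right) \left(-48\right) = 140 \left(-48\right) = -6720$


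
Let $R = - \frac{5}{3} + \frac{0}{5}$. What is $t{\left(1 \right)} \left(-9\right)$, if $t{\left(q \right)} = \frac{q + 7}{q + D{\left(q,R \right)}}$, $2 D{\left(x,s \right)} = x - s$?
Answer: $- \frac{216}{7} \approx -30.857$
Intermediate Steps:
$R = - \frac{5}{3}$ ($R = \left(-5\right) \frac{1}{3} + 0 \cdot \frac{1}{5} = - \frac{5}{3} + 0 = - \frac{5}{3} \approx -1.6667$)
$D{\left(x,s \right)} = \frac{x}{2} - \frac{s}{2}$ ($D{\left(x,s \right)} = \frac{x - s}{2} = \frac{x}{2} - \frac{s}{2}$)
$t{\left(q \right)} = \frac{7 + q}{\frac{5}{6} + \frac{3 q}{2}}$ ($t{\left(q \right)} = \frac{q + 7}{q + \left(\frac{q}{2} - - \frac{5}{6}\right)} = \frac{7 + q}{q + \left(\frac{q}{2} + \frac{5}{6}\right)} = \frac{7 + q}{q + \left(\frac{5}{6} + \frac{q}{2}\right)} = \frac{7 + q}{\frac{5}{6} + \frac{3 q}{2}}$)
$t{\left(1 \right)} \left(-9\right) = \frac{6 \left(7 + 1\right)}{5 + 9 \cdot 1} \left(-9\right) = 6 \frac{1}{5 + 9} \cdot 8 \left(-9\right) = 6 \cdot \frac{1}{14} \cdot 8 \left(-9\right) = \frac{24}{7} \left(-9\right) = - \frac{216}{7}$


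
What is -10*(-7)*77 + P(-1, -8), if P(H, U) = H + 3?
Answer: 5392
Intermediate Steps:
P(H, U) = 3 + H
-10*(-7)*77 + P(-1, -8) = -10*(-7)*77 + (3 - 1) = 70*77 + 2 = 5390 + 2 = 5392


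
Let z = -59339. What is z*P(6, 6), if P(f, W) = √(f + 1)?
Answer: -59339*√7 ≈ -1.5700e+5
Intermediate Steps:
P(f, W) = √(1 + f)
z*P(6, 6) = -59339*√(1 + 6) = -59339*√7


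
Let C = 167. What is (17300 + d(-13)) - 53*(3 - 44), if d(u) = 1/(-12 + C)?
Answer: 3018316/155 ≈ 19473.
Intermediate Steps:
d(u) = 1/155 (d(u) = 1/(-12 + 167) = 1/155)
(17300 + d(-13)) - 53*(3 - 44) = (17300 + 1/155) - 53*(3 - 44) = 2681501/155 - 53*(-41) = 2681501/155 + 2173 = 3018316/155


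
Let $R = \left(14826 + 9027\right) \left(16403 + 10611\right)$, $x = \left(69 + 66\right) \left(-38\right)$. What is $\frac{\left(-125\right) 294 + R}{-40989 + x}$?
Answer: $- \frac{214776064}{15373} \approx -13971.0$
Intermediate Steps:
$x = -5130$ ($x = 135 \left(-38\right) = -5130$)
$R = 644364942$ ($R = 23853 \cdot 27014 = 644364942$)
$\frac{\left(-125\right) 294 + R}{-40989 + x} = \frac{\left(-125\right) 294 + 644364942}{-40989 - 5130} = \frac{-36750 + 644364942}{-46119} = 644328192 \left(- \frac{1}{46119}\right) = - \frac{214776064}{15373}$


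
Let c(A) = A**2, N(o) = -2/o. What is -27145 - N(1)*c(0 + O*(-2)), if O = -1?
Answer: -27137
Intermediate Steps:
-27145 - N(1)*c(0 + O*(-2)) = -27145 - (-2/1)*(0 - 1*(-2))**2 = -27145 - (-2*1)*(0 + 2)**2 = -27145 - (-2)*2**2 = -27145 - (-2)*4 = -27145 - 1*(-8) = -27145 + 8 = -27137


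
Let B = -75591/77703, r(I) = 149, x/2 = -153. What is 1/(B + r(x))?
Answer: 25901/3834052 ≈ 0.0067555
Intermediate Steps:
x = -306 (x = 2*(-153) = -306)
B = -25197/25901 (B = -75591*1/77703 = -25197/25901 ≈ -0.97282)
1/(B + r(x)) = 1/(-25197/25901 + 149) = 1/(3834052/25901) = 25901/3834052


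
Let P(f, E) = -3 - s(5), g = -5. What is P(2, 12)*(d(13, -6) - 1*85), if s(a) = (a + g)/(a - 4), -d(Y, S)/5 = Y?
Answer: 450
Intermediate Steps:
d(Y, S) = -5*Y
s(a) = (-5 + a)/(-4 + a) (s(a) = (a - 5)/(a - 4) = (-5 + a)/(-4 + a))
P(f, E) = -3 (P(f, E) = -3 - (-5 + 5)/(-4 + 5) = -3 - 0/1 = -3 - 0 = -3 - 1*0 = -3 + 0 = -3)
P(2, 12)*(d(13, -6) - 1*85) = -3*(-5*13 - 1*85) = -3*(-65 - 85) = -3*(-150) = 450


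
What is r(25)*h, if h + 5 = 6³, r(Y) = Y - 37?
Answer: -2532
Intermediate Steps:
r(Y) = -37 + Y
h = 211 (h = -5 + 6³ = -5 + 216 = 211)
r(25)*h = (-37 + 25)*211 = -12*211 = -2532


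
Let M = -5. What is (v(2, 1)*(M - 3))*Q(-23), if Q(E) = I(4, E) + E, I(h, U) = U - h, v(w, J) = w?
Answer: 800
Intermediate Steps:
Q(E) = -4 + 2*E (Q(E) = (E - 1*4) + E = (E - 4) + E = (-4 + E) + E = -4 + 2*E)
(v(2, 1)*(M - 3))*Q(-23) = (2*(-5 - 3))*(-4 + 2*(-23)) = (2*(-8))*(-4 - 46) = -16*(-50) = 800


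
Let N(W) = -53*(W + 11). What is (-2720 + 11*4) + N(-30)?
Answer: -1669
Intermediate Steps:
N(W) = -583 - 53*W (N(W) = -53*(11 + W) = -583 - 53*W)
(-2720 + 11*4) + N(-30) = (-2720 + 11*4) + (-583 - 53*(-30)) = (-2720 + 44) + (-583 + 1590) = -2676 + 1007 = -1669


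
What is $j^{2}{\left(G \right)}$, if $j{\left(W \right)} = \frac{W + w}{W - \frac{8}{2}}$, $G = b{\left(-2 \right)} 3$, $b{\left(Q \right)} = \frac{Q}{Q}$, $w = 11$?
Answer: $196$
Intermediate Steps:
$b{\left(Q \right)} = 1$
$G = 3$ ($G = 1 \cdot 3 = 3$)
$j{\left(W \right)} = \frac{11 + W}{-4 + W}$ ($j{\left(W \right)} = \frac{W + 11}{W - \frac{8}{2}} = \frac{11 + W}{W - 4} = \frac{11 + W}{-4 + W}$)
$j^{2}{\left(G \right)} = \left(\frac{11 + 3}{-4 + 3}\right)^{2} = \left(\frac{1}{-1} \cdot 14\right)^{2} = \left(\left(-1\right) 14\right)^{2} = \left(-14\right)^{2} = 196$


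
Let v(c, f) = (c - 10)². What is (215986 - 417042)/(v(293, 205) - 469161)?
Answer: 12566/24317 ≈ 0.51676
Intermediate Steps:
v(c, f) = (-10 + c)²
(215986 - 417042)/(v(293, 205) - 469161) = (215986 - 417042)/((-10 + 293)² - 469161) = -201056/(283² - 469161) = -201056/(80089 - 469161) = -201056/(-389072) = -201056*(-1/389072) = 12566/24317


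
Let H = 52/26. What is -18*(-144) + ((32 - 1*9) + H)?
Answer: 2617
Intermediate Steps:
H = 2 (H = 52*(1/26) = 2)
-18*(-144) + ((32 - 1*9) + H) = -18*(-144) + ((32 - 1*9) + 2) = 2592 + ((32 - 9) + 2) = 2592 + (23 + 2) = 2592 + 25 = 2617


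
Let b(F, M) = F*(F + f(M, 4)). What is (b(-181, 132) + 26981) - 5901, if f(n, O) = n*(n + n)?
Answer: -6253647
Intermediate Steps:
f(n, O) = 2*n² (f(n, O) = n*(2*n) = 2*n²)
b(F, M) = F*(F + 2*M²)
(b(-181, 132) + 26981) - 5901 = (-181*(-181 + 2*132²) + 26981) - 5901 = (-181*(-181 + 2*17424) + 26981) - 5901 = (-181*(-181 + 34848) + 26981) - 5901 = (-181*34667 + 26981) - 5901 = (-6274727 + 26981) - 5901 = -6247746 - 5901 = -6253647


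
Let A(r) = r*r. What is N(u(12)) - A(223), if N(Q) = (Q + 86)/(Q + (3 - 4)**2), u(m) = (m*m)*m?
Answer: -85979627/1729 ≈ -49728.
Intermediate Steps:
u(m) = m**3 (u(m) = m**2*m = m**3)
A(r) = r**2
N(Q) = (86 + Q)/(1 + Q) (N(Q) = (86 + Q)/(Q + (-1)**2) = (86 + Q)/(Q + 1) = (86 + Q)/(1 + Q))
N(u(12)) - A(223) = (86 + 12**3)/(1 + 12**3) - 1*223**2 = (86 + 1728)/(1 + 1728) - 1*49729 = 1814/1729 - 49729 = -85979627/1729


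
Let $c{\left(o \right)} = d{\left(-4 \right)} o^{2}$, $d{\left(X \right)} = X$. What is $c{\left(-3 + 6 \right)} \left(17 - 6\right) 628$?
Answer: $-248688$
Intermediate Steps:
$c{\left(o \right)} = - 4 o^{2}$
$c{\left(-3 + 6 \right)} \left(17 - 6\right) 628 = - 4 \left(-3 + 6\right)^{2} \left(17 - 6\right) 628 = - 4 \cdot 3^{2} \cdot 11 \cdot 628 = \left(-4\right) 9 \cdot 11 \cdot 628 = \left(-36\right) 11 \cdot 628 = \left(-396\right) 628 = -248688$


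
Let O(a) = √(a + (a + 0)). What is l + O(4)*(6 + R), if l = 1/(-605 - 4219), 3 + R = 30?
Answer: -1/4824 + 66*√2 ≈ 93.338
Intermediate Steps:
R = 27 (R = -3 + 30 = 27)
O(a) = √2*√a (O(a) = √(a + a) = √(2*a) = √2*√a)
l = -1/4824 (l = 1/(-4824) = -1/4824 ≈ -0.00020730)
l + O(4)*(6 + R) = -1/4824 + (√2*√4)*(6 + 27) = -1/4824 + (√2*2)*33 = -1/4824 + (2*√2)*33 = -1/4824 + 66*√2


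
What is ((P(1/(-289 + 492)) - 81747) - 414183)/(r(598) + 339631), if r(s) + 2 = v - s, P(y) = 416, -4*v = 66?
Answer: -991028/678029 ≈ -1.4616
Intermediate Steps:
v = -33/2 (v = -¼*66 = -33/2 ≈ -16.500)
r(s) = -37/2 - s (r(s) = -2 + (-33/2 - s) = -37/2 - s)
((P(1/(-289 + 492)) - 81747) - 414183)/(r(598) + 339631) = ((416 - 81747) - 414183)/((-37/2 - 1*598) + 339631) = (-81331 - 414183)/((-37/2 - 598) + 339631) = -495514/(-1233/2 + 339631) = -495514/678029/2 = -495514*2/678029 = -991028/678029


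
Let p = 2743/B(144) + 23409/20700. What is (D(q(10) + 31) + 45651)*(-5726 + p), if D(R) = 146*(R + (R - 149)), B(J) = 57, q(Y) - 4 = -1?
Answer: -335643870793/1748 ≈ -1.9202e+8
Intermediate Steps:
q(Y) = 3 (q(Y) = 4 - 1 = 3)
D(R) = -21754 + 292*R (D(R) = 146*(R + (-149 + R)) = 146*(-149 + 2*R) = -21754 + 292*R)
p = 6457157/131100 (p = 2743/57 + 23409/20700 = 2743*(1/57) + 23409*(1/20700) = 2743/57 + 2601/2300 = 6457157/131100 ≈ 49.254)
(D(q(10) + 31) + 45651)*(-5726 + p) = ((-21754 + 292*(3 + 31)) + 45651)*(-5726 + 6457157/131100) = ((-21754 + 292*34) + 45651)*(-744221443/131100) = ((-21754 + 9928) + 45651)*(-744221443/131100) = (-11826 + 45651)*(-744221443/131100) = 33825*(-744221443/131100) = -335643870793/1748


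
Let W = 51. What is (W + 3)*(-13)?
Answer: -702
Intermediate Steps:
(W + 3)*(-13) = (51 + 3)*(-13) = 54*(-13) = -702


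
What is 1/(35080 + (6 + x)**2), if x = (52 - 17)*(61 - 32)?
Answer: 1/1077521 ≈ 9.2806e-7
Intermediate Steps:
x = 1015 (x = 35*29 = 1015)
1/(35080 + (6 + x)**2) = 1/(35080 + (6 + 1015)**2) = 1/(35080 + 1021**2) = 1/(35080 + 1042441) = 1/1077521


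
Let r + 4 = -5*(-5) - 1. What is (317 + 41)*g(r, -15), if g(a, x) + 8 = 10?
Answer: 716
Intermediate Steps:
r = 20 (r = -4 + (-5*(-5) - 1) = -4 + (25 - 1) = -4 + 24 = 20)
g(a, x) = 2 (g(a, x) = -8 + 10 = 2)
(317 + 41)*g(r, -15) = (317 + 41)*2 = 358*2 = 716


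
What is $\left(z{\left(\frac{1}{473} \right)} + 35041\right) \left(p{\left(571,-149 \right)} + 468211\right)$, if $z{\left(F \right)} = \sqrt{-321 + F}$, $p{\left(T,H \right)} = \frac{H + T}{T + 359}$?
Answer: $\frac{7629067861366}{465} + \frac{435436652 i \sqrt{17954134}}{219945} \approx 1.6407 \cdot 10^{10} + 8.3887 \cdot 10^{6} i$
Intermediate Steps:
$p{\left(T,H \right)} = \frac{H + T}{359 + T}$
$\left(z{\left(\frac{1}{473} \right)} + 35041\right) \left(p{\left(571,-149 \right)} + 468211\right) = \left(\sqrt{-321 + \frac{1}{473}} + 35041\right) \left(\frac{-149 + 571}{359 + 571} + 468211\right) = \left(\sqrt{-321 + \frac{1}{473}} + 35041\right) \left(\frac{1}{930} \cdot 422 + 468211\right) = \left(\sqrt{- \frac{151832}{473}} + 35041\right) \left(\frac{1}{930} \cdot 422 + 468211\right) = \left(\frac{2 i \sqrt{17954134}}{473} + 35041\right) \left(\frac{211}{465} + 468211\right) = \left(35041 + \frac{2 i \sqrt{17954134}}{473}\right) \frac{217718326}{465} = \frac{7629067861366}{465} + \frac{435436652 i \sqrt{17954134}}{219945}$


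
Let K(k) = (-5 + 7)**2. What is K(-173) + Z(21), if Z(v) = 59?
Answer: 63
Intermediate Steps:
K(k) = 4 (K(k) = 2**2 = 4)
K(-173) + Z(21) = 4 + 59 = 63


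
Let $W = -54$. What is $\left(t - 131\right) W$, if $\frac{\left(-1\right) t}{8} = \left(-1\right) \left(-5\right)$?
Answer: $9234$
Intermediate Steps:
$t = -40$ ($t = - 8 \left(\left(-1\right) \left(-5\right)\right) = \left(-8\right) 5 = -40$)
$\left(t - 131\right) W = \left(-40 - 131\right) \left(-54\right) = \left(-171\right) \left(-54\right) = 9234$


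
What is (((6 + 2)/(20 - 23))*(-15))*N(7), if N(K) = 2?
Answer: 80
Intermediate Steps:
(((6 + 2)/(20 - 23))*(-15))*N(7) = (((6 + 2)/(20 - 23))*(-15))*2 = ((8/(-3))*(-15))*2 = ((8*(-⅓))*(-15))*2 = -8/3*(-15)*2 = 40*2 = 80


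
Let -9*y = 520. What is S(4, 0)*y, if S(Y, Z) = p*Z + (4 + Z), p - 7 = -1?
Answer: -2080/9 ≈ -231.11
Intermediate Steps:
y = -520/9 (y = -⅑*520 = -520/9 ≈ -57.778)
p = 6 (p = 7 - 1 = 6)
S(Y, Z) = 4 + 7*Z (S(Y, Z) = 6*Z + (4 + Z) = 4 + 7*Z)
S(4, 0)*y = (4 + 7*0)*(-520/9) = (4 + 0)*(-520/9) = 4*(-520/9) = -2080/9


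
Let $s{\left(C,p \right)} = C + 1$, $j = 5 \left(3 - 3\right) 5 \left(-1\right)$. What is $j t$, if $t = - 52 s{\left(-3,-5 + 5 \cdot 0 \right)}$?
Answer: $0$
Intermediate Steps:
$j = 0$ ($j = 5 \cdot 0 \cdot 5 \left(-1\right) = 5 \cdot 0 \left(-1\right) = 0 \left(-1\right) = 0$)
$s{\left(C,p \right)} = 1 + C$
$t = 104$ ($t = - 52 \left(1 - 3\right) = \left(-52\right) \left(-2\right) = 104$)
$j t = 0 \cdot 104 = 0$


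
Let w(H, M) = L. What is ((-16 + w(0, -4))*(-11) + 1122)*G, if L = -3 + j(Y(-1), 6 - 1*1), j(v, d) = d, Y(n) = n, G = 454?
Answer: 579304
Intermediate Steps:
L = 2 (L = -3 + (6 - 1*1) = -3 + (6 - 1) = -3 + 5 = 2)
w(H, M) = 2
((-16 + w(0, -4))*(-11) + 1122)*G = ((-16 + 2)*(-11) + 1122)*454 = (-14*(-11) + 1122)*454 = (154 + 1122)*454 = 1276*454 = 579304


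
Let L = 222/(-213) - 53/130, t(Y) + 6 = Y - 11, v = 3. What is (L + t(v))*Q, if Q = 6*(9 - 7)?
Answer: -855618/4615 ≈ -185.40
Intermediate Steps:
t(Y) = -17 + Y (t(Y) = -6 + (Y - 11) = -6 + (-11 + Y) = -17 + Y)
L = -13383/9230 (L = 222*(-1/213) - 53*1/130 = -74/71 - 53/130 = -13383/9230 ≈ -1.4499)
Q = 12 (Q = 6*2 = 12)
(L + t(v))*Q = (-13383/9230 + (-17 + 3))*12 = (-13383/9230 - 14)*12 = -142603/9230*12 = -855618/4615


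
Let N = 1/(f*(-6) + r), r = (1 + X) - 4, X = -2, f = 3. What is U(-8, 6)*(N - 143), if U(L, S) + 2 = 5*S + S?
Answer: -111860/23 ≈ -4863.5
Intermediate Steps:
U(L, S) = -2 + 6*S (U(L, S) = -2 + (5*S + S) = -2 + 6*S)
r = -5 (r = (1 - 2) - 4 = -1 - 4 = -5)
N = -1/23 (N = 1/(3*(-6) - 5) = 1/(-18 - 5) = 1/(-23) = -1/23 ≈ -0.043478)
U(-8, 6)*(N - 143) = (-2 + 6*6)*(-1/23 - 143) = (-2 + 36)*(-3290/23) = 34*(-3290/23) = -111860/23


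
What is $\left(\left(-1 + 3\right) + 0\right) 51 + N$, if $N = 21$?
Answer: $123$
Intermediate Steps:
$\left(\left(-1 + 3\right) + 0\right) 51 + N = \left(\left(-1 + 3\right) + 0\right) 51 + 21 = \left(2 + 0\right) 51 + 21 = 2 \cdot 51 + 21 = 102 + 21 = 123$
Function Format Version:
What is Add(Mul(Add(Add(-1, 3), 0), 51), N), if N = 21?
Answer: 123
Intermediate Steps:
Add(Mul(Add(Add(-1, 3), 0), 51), N) = Add(Mul(Add(Add(-1, 3), 0), 51), 21) = Add(Mul(Add(2, 0), 51), 21) = Add(Mul(2, 51), 21) = Add(102, 21) = 123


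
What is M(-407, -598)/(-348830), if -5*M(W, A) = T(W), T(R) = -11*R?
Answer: 4477/1744150 ≈ 0.0025669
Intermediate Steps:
M(W, A) = 11*W/5 (M(W, A) = -(-11)*W/5 = 11*W/5)
M(-407, -598)/(-348830) = ((11/5)*(-407))/(-348830) = -4477/5*(-1/348830) = 4477/1744150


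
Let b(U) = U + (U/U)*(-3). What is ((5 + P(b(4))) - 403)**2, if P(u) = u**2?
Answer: 157609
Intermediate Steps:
b(U) = -3 + U (b(U) = U + 1*(-3) = U - 3 = -3 + U)
((5 + P(b(4))) - 403)**2 = ((5 + (-3 + 4)**2) - 403)**2 = ((5 + 1**2) - 403)**2 = ((5 + 1) - 403)**2 = (6 - 403)**2 = (-397)**2 = 157609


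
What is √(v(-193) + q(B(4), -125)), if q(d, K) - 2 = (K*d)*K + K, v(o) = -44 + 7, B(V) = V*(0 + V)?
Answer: 12*√1735 ≈ 499.84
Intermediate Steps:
B(V) = V² (B(V) = V*V = V²)
v(o) = -37
q(d, K) = 2 + K + d*K² (q(d, K) = 2 + ((K*d)*K + K) = 2 + (d*K² + K) = 2 + (K + d*K²) = 2 + K + d*K²)
√(v(-193) + q(B(4), -125)) = √(-37 + (2 - 125 + 4²*(-125)²)) = √(-37 + (2 - 125 + 16*15625)) = √(-37 + (2 - 125 + 250000)) = √(-37 + 249877) = √249840 = 12*√1735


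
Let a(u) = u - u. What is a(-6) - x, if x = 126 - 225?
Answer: 99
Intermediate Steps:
a(u) = 0
x = -99
a(-6) - x = 0 - 1*(-99) = 0 + 99 = 99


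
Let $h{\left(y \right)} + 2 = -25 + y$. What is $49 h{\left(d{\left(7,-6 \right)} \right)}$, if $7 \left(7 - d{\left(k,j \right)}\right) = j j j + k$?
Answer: $483$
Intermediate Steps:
$d{\left(k,j \right)} = 7 - \frac{k}{7} - \frac{j^{3}}{7}$ ($d{\left(k,j \right)} = 7 - \frac{j j j + k}{7} = 7 - \frac{j^{2} j + k}{7} = 7 - \frac{j^{3} + k}{7} = 7 - \frac{k + j^{3}}{7} = 7 - \left(\frac{k}{7} + \frac{j^{3}}{7}\right) = 7 - \frac{k}{7} - \frac{j^{3}}{7}$)
$h{\left(y \right)} = -27 + y$ ($h{\left(y \right)} = -2 + \left(-25 + y\right) = -27 + y$)
$49 h{\left(d{\left(7,-6 \right)} \right)} = 49 \left(-27 - \left(-6 - \frac{216}{7}\right)\right) = 49 \left(-27 - - \frac{258}{7}\right) = 49 \left(-27 + \left(7 - 1 + \frac{216}{7}\right)\right) = 49 \left(-27 + \frac{258}{7}\right) = 49 \cdot \frac{69}{7} = 483$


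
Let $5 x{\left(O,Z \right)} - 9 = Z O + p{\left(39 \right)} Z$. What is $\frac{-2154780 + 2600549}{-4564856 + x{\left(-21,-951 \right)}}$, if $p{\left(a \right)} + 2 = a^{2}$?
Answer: $- \frac{2228845}{24248869} \approx -0.091915$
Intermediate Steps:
$p{\left(a \right)} = -2 + a^{2}$
$x{\left(O,Z \right)} = \frac{9}{5} + \frac{1519 Z}{5} + \frac{O Z}{5}$ ($x{\left(O,Z \right)} = \frac{9}{5} + \frac{Z O + \left(-2 + 39^{2}\right) Z}{5} = \frac{9}{5} + \frac{O Z + \left(-2 + 1521\right) Z}{5} = \frac{9}{5} + \frac{O Z + 1519 Z}{5} = \frac{9}{5} + \frac{1519 Z + O Z}{5} = \frac{9}{5} + \left(\frac{1519 Z}{5} + \frac{O Z}{5}\right) = \frac{9}{5} + \frac{1519 Z}{5} + \frac{O Z}{5}$)
$\frac{-2154780 + 2600549}{-4564856 + x{\left(-21,-951 \right)}} = \frac{-2154780 + 2600549}{-4564856 + \left(\frac{9}{5} + \frac{1519}{5} \left(-951\right) + \frac{1}{5} \left(-21\right) \left(-951\right)\right)} = \frac{445769}{-4564856 + \left(\frac{9}{5} - \frac{1444569}{5} + \frac{19971}{5}\right)} = \frac{445769}{-4564856 - \frac{1424589}{5}} = \frac{445769}{- \frac{24248869}{5}} = 445769 \left(- \frac{5}{24248869}\right) = - \frac{2228845}{24248869}$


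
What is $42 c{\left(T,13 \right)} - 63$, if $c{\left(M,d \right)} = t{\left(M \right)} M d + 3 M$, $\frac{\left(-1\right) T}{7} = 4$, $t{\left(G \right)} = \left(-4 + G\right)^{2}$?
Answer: $-15658503$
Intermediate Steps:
$T = -28$ ($T = \left(-7\right) 4 = -28$)
$c{\left(M,d \right)} = 3 M + M d \left(-4 + M\right)^{2}$ ($c{\left(M,d \right)} = \left(-4 + M\right)^{2} M d + 3 M = M \left(-4 + M\right)^{2} d + 3 M = M d \left(-4 + M\right)^{2} + 3 M = 3 M + M d \left(-4 + M\right)^{2}$)
$42 c{\left(T,13 \right)} - 63 = 42 \left(- 28 \left(3 + 13 \left(-4 - 28\right)^{2}\right)\right) - 63 = 42 \left(- 28 \left(3 + 13 \left(-32\right)^{2}\right)\right) - 63 = 42 \left(- 28 \left(3 + 13 \cdot 1024\right)\right) - 63 = 42 \left(- 28 \left(3 + 13312\right)\right) - 63 = 42 \left(\left(-28\right) 13315\right) - 63 = 42 \left(-372820\right) - 63 = -15658440 - 63 = -15658503$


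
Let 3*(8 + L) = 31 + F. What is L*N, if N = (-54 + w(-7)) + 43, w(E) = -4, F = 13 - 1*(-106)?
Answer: -630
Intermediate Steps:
F = 119 (F = 13 + 106 = 119)
L = 42 (L = -8 + (31 + 119)/3 = -8 + (⅓)*150 = -8 + 50 = 42)
N = -15 (N = (-54 - 4) + 43 = -58 + 43 = -15)
L*N = 42*(-15) = -630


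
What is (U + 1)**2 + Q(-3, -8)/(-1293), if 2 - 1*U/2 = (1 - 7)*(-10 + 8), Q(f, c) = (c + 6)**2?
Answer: 466769/1293 ≈ 361.00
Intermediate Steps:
Q(f, c) = (6 + c)**2
U = -20 (U = 4 - 2*(1 - 7)*(-10 + 8) = 4 - (-12)*(-2) = 4 - 2*12 = 4 - 24 = -20)
(U + 1)**2 + Q(-3, -8)/(-1293) = (-20 + 1)**2 + (6 - 8)**2/(-1293) = (-19)**2 + (-2)**2*(-1/1293) = 361 + 4*(-1/1293) = 361 - 4/1293 = 466769/1293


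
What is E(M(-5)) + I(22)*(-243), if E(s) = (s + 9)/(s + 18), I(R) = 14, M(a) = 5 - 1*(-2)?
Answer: -85034/25 ≈ -3401.4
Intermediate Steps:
M(a) = 7 (M(a) = 5 + 2 = 7)
E(s) = (9 + s)/(18 + s)
E(M(-5)) + I(22)*(-243) = (9 + 7)/(18 + 7) + 14*(-243) = 16/25 - 3402 = -85034/25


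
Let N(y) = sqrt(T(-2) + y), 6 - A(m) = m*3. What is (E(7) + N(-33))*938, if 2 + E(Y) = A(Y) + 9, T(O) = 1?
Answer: -7504 + 3752*I*sqrt(2) ≈ -7504.0 + 5306.1*I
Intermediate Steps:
A(m) = 6 - 3*m (A(m) = 6 - m*3 = 6 - 3*m)
N(y) = sqrt(1 + y)
E(Y) = 13 - 3*Y (E(Y) = -2 + ((6 - 3*Y) + 9) = -2 + (15 - 3*Y) = 13 - 3*Y)
(E(7) + N(-33))*938 = ((13 - 3*7) + sqrt(1 - 33))*938 = ((13 - 21) + sqrt(-32))*938 = (-8 + 4*I*sqrt(2))*938 = -7504 + 3752*I*sqrt(2)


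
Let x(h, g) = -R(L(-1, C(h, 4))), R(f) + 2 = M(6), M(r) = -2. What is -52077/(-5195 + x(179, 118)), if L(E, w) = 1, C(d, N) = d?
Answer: 52077/5191 ≈ 10.032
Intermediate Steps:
R(f) = -4 (R(f) = -2 - 2 = -4)
x(h, g) = 4 (x(h, g) = -1*(-4) = 4)
-52077/(-5195 + x(179, 118)) = -52077/(-5195 + 4) = -52077/(-5191) = -52077*(-1/5191) = 52077/5191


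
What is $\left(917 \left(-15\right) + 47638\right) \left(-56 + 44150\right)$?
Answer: $1494037002$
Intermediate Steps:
$\left(917 \left(-15\right) + 47638\right) \left(-56 + 44150\right) = \left(-13755 + 47638\right) 44094 = 33883 \cdot 44094 = 1494037002$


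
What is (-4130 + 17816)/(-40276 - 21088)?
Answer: -6843/30682 ≈ -0.22303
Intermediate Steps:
(-4130 + 17816)/(-40276 - 21088) = 13686/(-61364) = 13686*(-1/61364) = -6843/30682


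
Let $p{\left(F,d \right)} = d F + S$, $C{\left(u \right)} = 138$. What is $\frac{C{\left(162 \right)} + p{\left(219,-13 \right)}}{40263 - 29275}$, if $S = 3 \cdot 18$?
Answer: $- \frac{2655}{10988} \approx -0.24163$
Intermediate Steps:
$S = 54$
$p{\left(F,d \right)} = 54 + F d$ ($p{\left(F,d \right)} = d F + 54 = F d + 54 = 54 + F d$)
$\frac{C{\left(162 \right)} + p{\left(219,-13 \right)}}{40263 - 29275} = \frac{138 + \left(54 + 219 \left(-13\right)\right)}{40263 - 29275} = \frac{138 + \left(54 - 2847\right)}{10988} = \left(138 - 2793\right) \frac{1}{10988} = \left(-2655\right) \frac{1}{10988} = - \frac{2655}{10988}$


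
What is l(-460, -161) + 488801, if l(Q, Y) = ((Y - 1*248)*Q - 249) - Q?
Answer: 677152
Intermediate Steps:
l(Q, Y) = -249 - Q + Q*(-248 + Y) (l(Q, Y) = ((Y - 248)*Q - 249) - Q = ((-248 + Y)*Q - 249) - Q = (Q*(-248 + Y) - 249) - Q = (-249 + Q*(-248 + Y)) - Q = -249 - Q + Q*(-248 + Y))
l(-460, -161) + 488801 = (-249 - 249*(-460) - 460*(-161)) + 488801 = (-249 + 114540 + 74060) + 488801 = 188351 + 488801 = 677152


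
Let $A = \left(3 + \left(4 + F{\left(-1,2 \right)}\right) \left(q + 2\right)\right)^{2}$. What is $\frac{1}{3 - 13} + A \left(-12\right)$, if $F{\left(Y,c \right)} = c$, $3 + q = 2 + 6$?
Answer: $- \frac{243001}{10} \approx -24300.0$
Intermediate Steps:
$q = 5$ ($q = -3 + \left(2 + 6\right) = -3 + 8 = 5$)
$A = 2025$ ($A = \left(3 + \left(4 + 2\right) \left(5 + 2\right)\right)^{2} = \left(3 + 6 \cdot 7\right)^{2} = \left(3 + 42\right)^{2} = 45^{2} = 2025$)
$\frac{1}{3 - 13} + A \left(-12\right) = \frac{1}{3 - 13} + 2025 \left(-12\right) = \frac{1}{-10} - 24300 = - \frac{1}{10} - 24300 = - \frac{243001}{10}$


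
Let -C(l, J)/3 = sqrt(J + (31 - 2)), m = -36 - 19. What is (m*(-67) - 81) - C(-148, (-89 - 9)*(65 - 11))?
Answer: 3604 + 3*I*sqrt(5263) ≈ 3604.0 + 217.64*I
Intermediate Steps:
m = -55
C(l, J) = -3*sqrt(29 + J) (C(l, J) = -3*sqrt(J + (31 - 2)) = -3*sqrt(J + 29) = -3*sqrt(29 + J))
(m*(-67) - 81) - C(-148, (-89 - 9)*(65 - 11)) = (-55*(-67) - 81) - (-3)*sqrt(29 + (-89 - 9)*(65 - 11)) = (3685 - 81) - (-3)*sqrt(29 - 98*54) = 3604 - (-3)*sqrt(29 - 5292) = 3604 - (-3)*sqrt(-5263) = 3604 - (-3)*I*sqrt(5263) = 3604 + 3*I*sqrt(5263)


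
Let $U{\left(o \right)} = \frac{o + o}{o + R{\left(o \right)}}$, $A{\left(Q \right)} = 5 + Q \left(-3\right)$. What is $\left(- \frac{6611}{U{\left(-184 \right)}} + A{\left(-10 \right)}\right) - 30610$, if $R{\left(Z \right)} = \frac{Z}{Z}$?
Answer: $- \frac{12461413}{368} \approx -33863.0$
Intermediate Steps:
$A{\left(Q \right)} = 5 - 3 Q$
$R{\left(Z \right)} = 1$
$U{\left(o \right)} = \frac{2 o}{1 + o}$ ($U{\left(o \right)} = \frac{o + o}{o + 1} = \frac{2 o}{1 + o}$)
$\left(- \frac{6611}{U{\left(-184 \right)}} + A{\left(-10 \right)}\right) - 30610 = \left(- \frac{6611}{2 \left(-184\right) \frac{1}{1 - 184}} + \left(5 - -30\right)\right) - 30610 = \left(- \frac{6611}{2 \left(-184\right) \frac{1}{-183}} + \left(5 + 30\right)\right) - 30610 = \left(- \frac{6611}{2 \left(-184\right) \left(- \frac{1}{183}\right)} + 35\right) - 30610 = \left(- \frac{6611}{\frac{368}{183}} + 35\right) - 30610 = \left(\left(-6611\right) \frac{183}{368} + 35\right) - 30610 = \left(- \frac{1209813}{368} + 35\right) - 30610 = - \frac{1196933}{368} - 30610 = - \frac{12461413}{368}$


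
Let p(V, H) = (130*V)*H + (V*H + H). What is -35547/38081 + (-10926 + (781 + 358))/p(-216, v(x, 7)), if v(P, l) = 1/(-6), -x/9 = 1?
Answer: -3241994847/1077501895 ≈ -3.0088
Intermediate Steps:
x = -9 (x = -9*1 = -9)
v(P, l) = -⅙
p(V, H) = H + 131*H*V (p(V, H) = 130*H*V + (H*V + H) = 130*H*V + (H + H*V) = H + 131*H*V)
-35547/38081 + (-10926 + (781 + 358))/p(-216, v(x, 7)) = -35547/38081 + (-10926 + (781 + 358))/((-(1 + 131*(-216))/6)) = -35547*1/38081 + (-10926 + 1139)/((-(1 - 28296)/6)) = -35547/38081 - 9787/((-⅙*(-28295))) = -35547/38081 - 9787/28295/6 = -35547/38081 - 9787*6/28295 = -35547/38081 - 58722/28295 = -3241994847/1077501895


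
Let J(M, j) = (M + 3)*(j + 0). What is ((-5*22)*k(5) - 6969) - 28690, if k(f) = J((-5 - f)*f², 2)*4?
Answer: 181701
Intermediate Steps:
J(M, j) = j*(3 + M) (J(M, j) = (3 + M)*j = j*(3 + M))
k(f) = 24 + 8*f²*(-5 - f) (k(f) = (2*(3 + (-5 - f)*f²))*4 = (2*(3 + f²*(-5 - f)))*4 = (6 + 2*f²*(-5 - f))*4 = 24 + 8*f²*(-5 - f))
((-5*22)*k(5) - 6969) - 28690 = ((-5*22)*(24 - 8*5²*(5 + 5)) - 6969) - 28690 = (-110*(24 - 8*25*10) - 6969) - 28690 = (-110*(24 - 2000) - 6969) - 28690 = (-110*(-1976) - 6969) - 28690 = (217360 - 6969) - 28690 = 210391 - 28690 = 181701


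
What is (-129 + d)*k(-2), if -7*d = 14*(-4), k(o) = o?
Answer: 242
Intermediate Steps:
d = 8 (d = -2*(-4) = -1/7*(-56) = 8)
(-129 + d)*k(-2) = (-129 + 8)*(-2) = -121*(-2) = 242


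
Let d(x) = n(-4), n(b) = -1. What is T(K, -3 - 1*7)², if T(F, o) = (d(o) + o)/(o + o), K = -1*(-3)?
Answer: 121/400 ≈ 0.30250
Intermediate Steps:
d(x) = -1
K = 3
T(F, o) = (-1 + o)/(2*o) (T(F, o) = (-1 + o)/(o + o) = (-1 + o)/((2*o)) = (-1 + o)*(1/(2*o)) = (-1 + o)/(2*o))
T(K, -3 - 1*7)² = ((-1 + (-3 - 1*7))/(2*(-3 - 1*7)))² = ((-1 + (-3 - 7))/(2*(-3 - 7)))² = ((½)*(-1 - 10)/(-10))² = ((½)*(-⅒)*(-11))² = (11/20)² = 121/400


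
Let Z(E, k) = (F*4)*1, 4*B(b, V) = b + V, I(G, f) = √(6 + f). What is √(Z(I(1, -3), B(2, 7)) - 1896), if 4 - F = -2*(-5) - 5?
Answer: 10*I*√19 ≈ 43.589*I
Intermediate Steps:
F = -1 (F = 4 - (-2*(-5) - 5) = 4 - (10 - 5) = 4 - 1*5 = 4 - 5 = -1)
B(b, V) = V/4 + b/4 (B(b, V) = (b + V)/4 = (V + b)/4 = V/4 + b/4)
Z(E, k) = -4 (Z(E, k) = -1*4*1 = -4*1 = -4)
√(Z(I(1, -3), B(2, 7)) - 1896) = √(-4 - 1896) = √(-1900) = 10*I*√19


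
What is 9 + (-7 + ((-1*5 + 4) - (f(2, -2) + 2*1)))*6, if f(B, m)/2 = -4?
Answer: -3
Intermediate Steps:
f(B, m) = -8 (f(B, m) = 2*(-4) = -8)
9 + (-7 + ((-1*5 + 4) - (f(2, -2) + 2*1)))*6 = 9 + (-7 + ((-1*5 + 4) - (-8 + 2*1)))*6 = 9 + (-7 + ((-5 + 4) - (-8 + 2)))*6 = 9 + (-7 + (-1 - 1*(-6)))*6 = 9 + (-7 + (-1 + 6))*6 = 9 + (-7 + 5)*6 = 9 - 2*6 = 9 - 12 = -3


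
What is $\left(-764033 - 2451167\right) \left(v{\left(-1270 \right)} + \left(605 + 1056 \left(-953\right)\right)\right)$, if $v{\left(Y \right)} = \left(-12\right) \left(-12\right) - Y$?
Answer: $3229182904800$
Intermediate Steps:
$v{\left(Y \right)} = 144 - Y$
$\left(-764033 - 2451167\right) \left(v{\left(-1270 \right)} + \left(605 + 1056 \left(-953\right)\right)\right) = \left(-764033 - 2451167\right) \left(\left(144 - -1270\right) + \left(605 + 1056 \left(-953\right)\right)\right) = - 3215200 \left(\left(144 + 1270\right) + \left(605 - 1006368\right)\right) = - 3215200 \left(1414 - 1005763\right) = \left(-3215200\right) \left(-1004349\right) = 3229182904800$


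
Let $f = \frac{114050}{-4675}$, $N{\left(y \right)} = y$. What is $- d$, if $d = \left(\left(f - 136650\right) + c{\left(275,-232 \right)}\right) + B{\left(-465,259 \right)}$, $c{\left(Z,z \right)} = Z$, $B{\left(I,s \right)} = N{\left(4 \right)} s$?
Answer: $\frac{25312955}{187} \approx 1.3536 \cdot 10^{5}$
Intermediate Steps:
$B{\left(I,s \right)} = 4 s$
$f = - \frac{4562}{187}$ ($f = 114050 \left(- \frac{1}{4675}\right) = - \frac{4562}{187} \approx -24.396$)
$d = - \frac{25312955}{187}$ ($d = \left(\left(- \frac{4562}{187} - 136650\right) + 275\right) + 4 \cdot 259 = \left(\left(- \frac{4562}{187} - 136650\right) + 275\right) + 1036 = \left(- \frac{25558112}{187} + 275\right) + 1036 = - \frac{25506687}{187} + 1036 = - \frac{25312955}{187} \approx -1.3536 \cdot 10^{5}$)
$- d = \left(-1\right) \left(- \frac{25312955}{187}\right) = \frac{25312955}{187}$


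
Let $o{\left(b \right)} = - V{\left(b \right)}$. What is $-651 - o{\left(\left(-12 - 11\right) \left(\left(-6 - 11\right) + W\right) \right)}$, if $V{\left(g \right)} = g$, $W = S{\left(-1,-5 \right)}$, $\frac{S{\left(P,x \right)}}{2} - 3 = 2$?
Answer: $-490$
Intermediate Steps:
$S{\left(P,x \right)} = 10$ ($S{\left(P,x \right)} = 6 + 2 \cdot 2 = 6 + 4 = 10$)
$W = 10$
$o{\left(b \right)} = - b$
$-651 - o{\left(\left(-12 - 11\right) \left(\left(-6 - 11\right) + W\right) \right)} = -651 - - \left(-12 - 11\right) \left(\left(-6 - 11\right) + 10\right) = -651 - - \left(-23\right) \left(\left(-6 - 11\right) + 10\right) = -651 - - \left(-23\right) \left(-17 + 10\right) = -651 - - \left(-23\right) \left(-7\right) = -651 - \left(-1\right) 161 = -651 - -161 = -651 + 161 = -490$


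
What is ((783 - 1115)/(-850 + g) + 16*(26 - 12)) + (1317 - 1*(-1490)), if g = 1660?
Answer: 1227389/405 ≈ 3030.6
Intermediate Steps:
((783 - 1115)/(-850 + g) + 16*(26 - 12)) + (1317 - 1*(-1490)) = ((783 - 1115)/(-850 + 1660) + 16*(26 - 12)) + (1317 - 1*(-1490)) = (-332/810 + 16*14) + (1317 + 1490) = (-332*1/810 + 224) + 2807 = (-166/405 + 224) + 2807 = 90554/405 + 2807 = 1227389/405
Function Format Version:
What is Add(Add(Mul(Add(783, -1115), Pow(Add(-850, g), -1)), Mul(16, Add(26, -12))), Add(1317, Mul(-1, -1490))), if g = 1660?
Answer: Rational(1227389, 405) ≈ 3030.6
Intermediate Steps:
Add(Add(Mul(Add(783, -1115), Pow(Add(-850, g), -1)), Mul(16, Add(26, -12))), Add(1317, Mul(-1, -1490))) = Add(Add(Mul(Add(783, -1115), Pow(Add(-850, 1660), -1)), Mul(16, Add(26, -12))), Add(1317, Mul(-1, -1490))) = Add(Add(Mul(-332, Pow(810, -1)), Mul(16, 14)), Add(1317, 1490)) = Add(Add(Mul(-332, Rational(1, 810)), 224), 2807) = Add(Add(Rational(-166, 405), 224), 2807) = Add(Rational(90554, 405), 2807) = Rational(1227389, 405)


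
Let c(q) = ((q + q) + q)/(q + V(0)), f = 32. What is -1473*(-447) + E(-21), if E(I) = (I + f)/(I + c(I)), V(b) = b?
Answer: 11851747/18 ≈ 6.5843e+5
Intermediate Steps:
c(q) = 3 (c(q) = ((q + q) + q)/(q + 0) = (2*q + q)/q = (3*q)/q = 3)
E(I) = (32 + I)/(3 + I) (E(I) = (I + 32)/(I + 3) = (32 + I)/(3 + I))
-1473*(-447) + E(-21) = -1473*(-447) + (32 - 21)/(3 - 21) = 658431 + 11/(-18) = 658431 - 1/18*11 = 658431 - 11/18 = 11851747/18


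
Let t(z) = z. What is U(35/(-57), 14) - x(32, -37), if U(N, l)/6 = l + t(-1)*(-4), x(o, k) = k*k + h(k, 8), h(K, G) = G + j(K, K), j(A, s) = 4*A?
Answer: -1121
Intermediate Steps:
h(K, G) = G + 4*K
x(o, k) = 8 + k² + 4*k (x(o, k) = k*k + (8 + 4*k) = k² + (8 + 4*k) = 8 + k² + 4*k)
U(N, l) = 24 + 6*l (U(N, l) = 6*(l - 1*(-4)) = 6*(l + 4) = 6*(4 + l) = 24 + 6*l)
U(35/(-57), 14) - x(32, -37) = (24 + 6*14) - (8 + (-37)² + 4*(-37)) = (24 + 84) - (8 + 1369 - 148) = 108 - 1*1229 = 108 - 1229 = -1121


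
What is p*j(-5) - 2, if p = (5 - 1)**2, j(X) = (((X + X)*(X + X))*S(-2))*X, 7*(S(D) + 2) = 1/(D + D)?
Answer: 113986/7 ≈ 16284.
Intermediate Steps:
S(D) = -2 + 1/(14*D) (S(D) = -2 + 1/(7*(D + D)) = -2 + 1/(7*((2*D))) = -2 + (1/(2*D))/7 = -2 + 1/(14*D))
j(X) = -57*X**3/7 (j(X) = (((X + X)*(X + X))*(-2 + (1/14)/(-2)))*X = (((2*X)*(2*X))*(-2 + (1/14)*(-1/2)))*X = ((4*X**2)*(-2 - 1/28))*X = ((4*X**2)*(-57/28))*X = (-57*X**2/7)*X = -57*X**3/7)
p = 16 (p = 4**2 = 16)
p*j(-5) - 2 = 16*(-57/7*(-5)**3) - 2 = 16*(-57/7*(-125)) - 2 = 16*(7125/7) - 2 = 114000/7 - 2 = 113986/7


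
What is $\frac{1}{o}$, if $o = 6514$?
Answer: $\frac{1}{6514} \approx 0.00015352$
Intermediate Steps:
$\frac{1}{o} = \frac{1}{6514}$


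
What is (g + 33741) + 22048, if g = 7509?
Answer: 63298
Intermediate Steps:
(g + 33741) + 22048 = (7509 + 33741) + 22048 = 41250 + 22048 = 63298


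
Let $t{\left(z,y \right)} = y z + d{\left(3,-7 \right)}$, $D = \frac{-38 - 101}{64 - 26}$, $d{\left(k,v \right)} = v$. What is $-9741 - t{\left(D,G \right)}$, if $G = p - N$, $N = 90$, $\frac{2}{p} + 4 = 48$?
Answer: $- \frac{8412705}{836} \approx -10063.0$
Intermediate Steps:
$p = \frac{1}{22}$ ($p = \frac{2}{-4 + 48} = \frac{2}{44} = 2 \cdot \frac{1}{44} = \frac{1}{22} \approx 0.045455$)
$G = - \frac{1979}{22}$ ($G = \frac{1}{22} - 90 = - \frac{1979}{22} \approx -89.955$)
$D = - \frac{139}{38} \approx -3.6579$
$t{\left(z,y \right)} = -7 + y z$ ($t{\left(z,y \right)} = y z - 7 = -7 + y z$)
$-9741 - t{\left(D,G \right)} = -9741 - \left(-7 - - \frac{275081}{836}\right) = -9741 - \left(-7 + \frac{275081}{836}\right) = -9741 - \frac{269229}{836} = - \frac{8412705}{836}$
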